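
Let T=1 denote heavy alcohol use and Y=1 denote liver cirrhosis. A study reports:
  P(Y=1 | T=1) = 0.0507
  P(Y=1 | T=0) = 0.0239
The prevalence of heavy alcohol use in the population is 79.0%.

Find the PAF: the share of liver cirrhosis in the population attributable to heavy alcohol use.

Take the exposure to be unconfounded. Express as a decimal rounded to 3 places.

Let p₁ = 0.0507, p₀ = 0.0239.
Overall risk P(Y=1) = π·p₁ + (1−π)·p₀ = 0.79×0.0507 + 0.21×0.0239 = 0.045072.
Under exogeneity, PAF = [P(Y=1) − p₀] / P(Y=1).
PAF = (0.045072 − 0.0239) / 0.045072 ≈ 0.4697

PAF ≈ 0.470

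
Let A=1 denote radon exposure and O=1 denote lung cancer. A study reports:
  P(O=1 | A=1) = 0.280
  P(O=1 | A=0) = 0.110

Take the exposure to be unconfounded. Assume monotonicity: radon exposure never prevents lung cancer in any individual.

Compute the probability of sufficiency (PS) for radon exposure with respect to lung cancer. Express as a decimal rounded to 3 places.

Let p₁ = 0.28, p₀ = 0.11.
Under exogeneity and monotonicity, PS = (p₁ − p₀) / (1 − p₀).
PS = (0.28 − 0.11) / (1 − 0.11) = 0.17 / 0.89 ≈ 0.1910

PS ≈ 0.191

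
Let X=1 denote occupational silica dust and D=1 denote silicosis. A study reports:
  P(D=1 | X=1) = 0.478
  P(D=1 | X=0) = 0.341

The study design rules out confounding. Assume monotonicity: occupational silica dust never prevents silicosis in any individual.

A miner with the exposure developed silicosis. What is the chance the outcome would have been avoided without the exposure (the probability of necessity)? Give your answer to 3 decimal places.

PN ≈ 0.287

Let p₁ = 0.478, p₀ = 0.341.
Under exogeneity and monotonicity, PN = (p₁ − p₀) / p₁.
PN = (0.478 − 0.341) / 0.478 = 0.137 / 0.478 ≈ 0.2866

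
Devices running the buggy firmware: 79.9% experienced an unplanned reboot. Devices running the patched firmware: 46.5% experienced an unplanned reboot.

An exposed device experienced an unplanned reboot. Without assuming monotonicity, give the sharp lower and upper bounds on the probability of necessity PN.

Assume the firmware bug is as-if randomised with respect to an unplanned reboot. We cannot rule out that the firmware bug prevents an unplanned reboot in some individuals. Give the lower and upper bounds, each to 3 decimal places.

0.418 ≤ PN ≤ 0.670

p₁ = 0.799, p₀ = 0.465.
Under exogeneity alone the bounds on PN are max{0,(p₁−p₀)/p₁} ≤ PN ≤ min{1,(1−p₀)/p₁}.
  lower = (p₁ − p₀)/p₁ = 0.334 / 0.799 ≈ 0.4180
  upper = min{1, (1 − p₀)/p₁} = 0.535 / 0.799 ≈ 0.6696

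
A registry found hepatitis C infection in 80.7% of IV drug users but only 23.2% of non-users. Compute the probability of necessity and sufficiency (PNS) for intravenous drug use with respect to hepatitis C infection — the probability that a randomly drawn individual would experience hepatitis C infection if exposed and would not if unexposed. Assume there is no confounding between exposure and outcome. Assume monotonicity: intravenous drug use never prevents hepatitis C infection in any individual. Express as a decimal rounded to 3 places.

PNS ≈ 0.575

p₁ = 0.807, p₀ = 0.232.
Under exogeneity and monotonicity, PNS = p₁ − p₀.
PNS = 0.807 − 0.232 = 0.575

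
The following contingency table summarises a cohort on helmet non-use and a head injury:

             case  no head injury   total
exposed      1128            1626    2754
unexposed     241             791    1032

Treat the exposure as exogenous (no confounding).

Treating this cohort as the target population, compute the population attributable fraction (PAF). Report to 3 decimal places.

PAF ≈ 0.354

p₁ = P(outcome | exposed) = 1128/2754 = 0.40959
p₀ = P(outcome | unexposed) = 241/1032 = 0.23353
Exposure prevalence π = 2754/3786 = 0.72742; overall risk P(Y=1) = 0.3616.
Under exogeneity, PAF = [P(Y=1) − p₀]/P(Y=1).
PAF = (0.3616 − 0.23353) / 0.3616 ≈ 0.3542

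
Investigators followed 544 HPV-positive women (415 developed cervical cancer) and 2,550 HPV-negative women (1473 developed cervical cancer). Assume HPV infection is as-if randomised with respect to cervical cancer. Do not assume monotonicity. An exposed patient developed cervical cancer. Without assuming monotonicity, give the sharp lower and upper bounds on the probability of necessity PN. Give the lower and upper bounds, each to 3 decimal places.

0.243 ≤ PN ≤ 0.554

p₁ = P(outcome | exposed) = 415/544 = 0.76287
p₀ = P(outcome | unexposed) = 1473/2550 = 0.57765
Under exogeneity alone the bounds on PN are max{0,(p₁−p₀)/p₁} ≤ PN ≤ min{1,(1−p₀)/p₁}.
  lower = (p₁ − p₀)/p₁ = 0.18522 / 0.76287 ≈ 0.2428
  upper = min{1, (1 − p₀)/p₁} = 0.42235 / 0.76287 ≈ 0.5536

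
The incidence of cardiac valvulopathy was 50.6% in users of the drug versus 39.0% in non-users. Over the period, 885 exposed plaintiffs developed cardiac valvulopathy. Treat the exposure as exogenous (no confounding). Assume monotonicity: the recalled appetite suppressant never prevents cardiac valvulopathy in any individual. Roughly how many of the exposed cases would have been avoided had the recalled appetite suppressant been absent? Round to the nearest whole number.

p₁ = 0.506, p₀ = 0.39.
PN = (p₁ − p₀)/p₁ = (0.506 − 0.39) / 0.506 ≈ 0.22925.
Attributable cases ≈ PN × (exposed cases) = 0.22925 × 885 ≈ 202.89.

about 203 cases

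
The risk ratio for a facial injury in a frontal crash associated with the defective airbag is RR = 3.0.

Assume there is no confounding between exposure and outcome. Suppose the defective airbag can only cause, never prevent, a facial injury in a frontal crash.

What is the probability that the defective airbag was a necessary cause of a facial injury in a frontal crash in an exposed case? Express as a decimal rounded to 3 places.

Under exogeneity and monotonicity, PN = (RR − 1) / RR = 1 − 1/RR.
PN = (3.0 − 1) / 3.0 = 2 / 3.0 ≈ 0.6667

PN ≈ 0.667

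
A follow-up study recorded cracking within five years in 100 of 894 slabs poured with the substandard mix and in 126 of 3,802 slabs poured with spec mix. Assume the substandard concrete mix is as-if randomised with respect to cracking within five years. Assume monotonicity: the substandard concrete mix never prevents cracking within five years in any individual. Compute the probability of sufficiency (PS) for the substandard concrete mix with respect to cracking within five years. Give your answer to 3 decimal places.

p₁ = P(outcome | exposed) = 100/894 = 0.11186
p₀ = P(outcome | unexposed) = 126/3802 = 0.03314
Under exogeneity and monotonicity, PS = (p₁ − p₀) / (1 − p₀).
PS = (0.11186 − 0.03314) / (1 − 0.03314) = 0.078716 / 0.96686 ≈ 0.0814

PS ≈ 0.081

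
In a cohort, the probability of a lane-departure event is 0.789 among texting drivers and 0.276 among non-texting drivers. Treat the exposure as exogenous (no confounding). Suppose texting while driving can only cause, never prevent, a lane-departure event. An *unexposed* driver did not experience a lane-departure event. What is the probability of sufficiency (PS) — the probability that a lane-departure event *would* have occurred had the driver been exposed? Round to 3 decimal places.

Let p₁ = 0.789, p₀ = 0.276.
Under exogeneity and monotonicity, PS = (p₁ − p₀) / (1 − p₀).
PS = (0.789 − 0.276) / (1 − 0.276) = 0.513 / 0.724 ≈ 0.7086

PS ≈ 0.709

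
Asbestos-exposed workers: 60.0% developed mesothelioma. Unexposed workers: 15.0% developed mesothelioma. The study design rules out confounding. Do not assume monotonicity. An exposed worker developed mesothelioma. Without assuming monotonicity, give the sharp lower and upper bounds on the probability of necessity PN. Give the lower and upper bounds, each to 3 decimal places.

p₁ = 0.6, p₀ = 0.15.
Under exogeneity alone the bounds on PN are max{0,(p₁−p₀)/p₁} ≤ PN ≤ min{1,(1−p₀)/p₁}.
  lower = (p₁ − p₀)/p₁ = 0.45 / 0.6 ≈ 0.7500
  upper = min{1, (1 − p₀)/p₁} = 0.85 / 0.6 ≈ 1.4167 → capped at 1

0.750 ≤ PN ≤ 1.000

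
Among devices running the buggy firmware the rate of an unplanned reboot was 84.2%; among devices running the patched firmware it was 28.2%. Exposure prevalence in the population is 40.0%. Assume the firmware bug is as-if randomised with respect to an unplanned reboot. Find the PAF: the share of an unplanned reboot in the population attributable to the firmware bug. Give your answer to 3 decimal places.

PAF ≈ 0.443

p₁ = 0.842, p₀ = 0.282.
Overall risk P(Y=1) = π·p₁ + (1−π)·p₀ = 0.4×0.842 + 0.6×0.282 = 0.506.
Under exogeneity, PAF = [P(Y=1) − p₀] / P(Y=1).
PAF = (0.506 − 0.282) / 0.506 ≈ 0.4427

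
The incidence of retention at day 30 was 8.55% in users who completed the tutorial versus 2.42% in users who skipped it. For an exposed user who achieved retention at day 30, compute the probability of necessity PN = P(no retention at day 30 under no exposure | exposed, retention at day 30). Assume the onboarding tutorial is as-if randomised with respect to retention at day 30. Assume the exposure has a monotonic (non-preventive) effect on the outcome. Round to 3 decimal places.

PN ≈ 0.717

p₁ = 0.0855, p₀ = 0.0242.
Under exogeneity and monotonicity, PN = (p₁ − p₀) / p₁.
PN = (0.0855 − 0.0242) / 0.0855 = 0.0613 / 0.0855 ≈ 0.7170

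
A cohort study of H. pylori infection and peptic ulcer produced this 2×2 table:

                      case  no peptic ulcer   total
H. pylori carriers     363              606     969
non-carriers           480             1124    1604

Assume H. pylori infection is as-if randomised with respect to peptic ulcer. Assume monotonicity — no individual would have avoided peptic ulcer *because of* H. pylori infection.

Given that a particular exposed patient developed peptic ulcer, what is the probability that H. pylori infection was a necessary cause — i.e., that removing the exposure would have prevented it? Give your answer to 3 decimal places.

PN ≈ 0.201

p₁ = P(outcome | exposed) = 363/969 = 0.37461
p₀ = P(outcome | unexposed) = 480/1604 = 0.29925
Under exogeneity and monotonicity, PN = (p₁ − p₀) / p₁.
PN = (0.37461 − 0.29925) / 0.37461 = 0.075361 / 0.37461 ≈ 0.2012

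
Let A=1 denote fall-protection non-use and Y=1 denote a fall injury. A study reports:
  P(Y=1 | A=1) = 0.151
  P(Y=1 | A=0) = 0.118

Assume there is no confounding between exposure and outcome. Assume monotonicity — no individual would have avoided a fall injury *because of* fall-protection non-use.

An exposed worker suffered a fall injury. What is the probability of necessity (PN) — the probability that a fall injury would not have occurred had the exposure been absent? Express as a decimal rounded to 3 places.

PN ≈ 0.219

Let p₁ = 0.151, p₀ = 0.118.
Under exogeneity and monotonicity, PN = (p₁ − p₀) / p₁.
PN = (0.151 − 0.118) / 0.151 = 0.033 / 0.151 ≈ 0.2185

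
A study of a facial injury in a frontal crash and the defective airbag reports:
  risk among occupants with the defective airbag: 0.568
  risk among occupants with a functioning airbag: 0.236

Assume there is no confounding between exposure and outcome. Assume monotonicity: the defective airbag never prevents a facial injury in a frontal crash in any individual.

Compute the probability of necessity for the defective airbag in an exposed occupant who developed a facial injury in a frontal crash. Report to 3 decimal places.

PN ≈ 0.585

Let p₁ = 0.568, p₀ = 0.236.
Under exogeneity and monotonicity, PN = (p₁ − p₀) / p₁.
PN = (0.568 − 0.236) / 0.568 = 0.332 / 0.568 ≈ 0.5845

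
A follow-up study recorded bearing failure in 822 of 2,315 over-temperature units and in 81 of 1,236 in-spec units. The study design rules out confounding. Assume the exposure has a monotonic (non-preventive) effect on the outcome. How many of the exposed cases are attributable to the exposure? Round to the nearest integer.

about 670 cases

p₁ = P(outcome | exposed) = 822/2315 = 0.35508
p₀ = P(outcome | unexposed) = 81/1236 = 0.065534
PN = (p₁ − p₀)/p₁ = (0.35508 − 0.065534) / 0.35508 ≈ 0.81544.
Attributable cases ≈ PN × (exposed cases) = 0.81544 × 822 ≈ 670.29.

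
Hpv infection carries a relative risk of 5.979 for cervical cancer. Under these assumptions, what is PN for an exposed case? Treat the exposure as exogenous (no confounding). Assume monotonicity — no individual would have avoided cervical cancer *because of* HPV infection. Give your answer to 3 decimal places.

PN ≈ 0.833

Under exogeneity and monotonicity, PN = (RR − 1) / RR = 1 − 1/RR.
PN = (5.979 − 1) / 5.979 = 4.979 / 5.979 ≈ 0.8327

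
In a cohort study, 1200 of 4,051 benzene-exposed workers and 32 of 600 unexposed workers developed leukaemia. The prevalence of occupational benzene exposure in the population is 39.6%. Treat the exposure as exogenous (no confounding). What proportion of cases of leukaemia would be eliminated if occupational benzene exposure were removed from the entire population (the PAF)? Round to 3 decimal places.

p₁ = P(outcome | exposed) = 1200/4051 = 0.29622
p₀ = P(outcome | unexposed) = 32/600 = 0.053333
Overall risk P(Y=1) = π·p₁ + (1−π)·p₀ = 0.396×0.29622 + 0.604×0.053333 = 0.14952.
Under exogeneity, PAF = [P(Y=1) − p₀] / P(Y=1).
PAF = (0.14952 − 0.053333) / 0.14952 ≈ 0.6433

PAF ≈ 0.643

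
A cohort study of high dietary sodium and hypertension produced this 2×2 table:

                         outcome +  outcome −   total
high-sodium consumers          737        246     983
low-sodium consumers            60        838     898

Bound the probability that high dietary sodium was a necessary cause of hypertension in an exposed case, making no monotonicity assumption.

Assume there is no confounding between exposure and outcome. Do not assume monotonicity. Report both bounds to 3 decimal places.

0.911 ≤ PN ≤ 1.000

p₁ = P(outcome | exposed) = 737/983 = 0.74975
p₀ = P(outcome | unexposed) = 60/898 = 0.066815
Under exogeneity alone the bounds on PN are max{0,(p₁−p₀)/p₁} ≤ PN ≤ min{1,(1−p₀)/p₁}.
  lower = (p₁ − p₀)/p₁ = 0.68293 / 0.74975 ≈ 0.9109
  upper = min{1, (1 − p₀)/p₁} = 0.93318 / 0.74975 ≈ 1.2447 → capped at 1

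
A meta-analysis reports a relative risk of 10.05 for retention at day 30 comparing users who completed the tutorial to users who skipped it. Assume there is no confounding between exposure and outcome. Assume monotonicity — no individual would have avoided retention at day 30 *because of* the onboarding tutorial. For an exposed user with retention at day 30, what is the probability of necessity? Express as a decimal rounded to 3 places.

Under exogeneity and monotonicity, PN = (RR − 1) / RR = 1 − 1/RR.
PN = (10.05 − 1) / 10.05 = 9.05 / 10.05 ≈ 0.9005

PN ≈ 0.900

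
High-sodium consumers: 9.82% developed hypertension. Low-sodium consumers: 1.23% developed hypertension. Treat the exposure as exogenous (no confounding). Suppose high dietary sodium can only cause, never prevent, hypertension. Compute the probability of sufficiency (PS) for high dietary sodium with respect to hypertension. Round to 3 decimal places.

p₁ = 0.0982, p₀ = 0.0123.
Under exogeneity and monotonicity, PS = (p₁ − p₀) / (1 − p₀).
PS = (0.0982 − 0.0123) / (1 − 0.0123) = 0.0859 / 0.9877 ≈ 0.0870

PS ≈ 0.087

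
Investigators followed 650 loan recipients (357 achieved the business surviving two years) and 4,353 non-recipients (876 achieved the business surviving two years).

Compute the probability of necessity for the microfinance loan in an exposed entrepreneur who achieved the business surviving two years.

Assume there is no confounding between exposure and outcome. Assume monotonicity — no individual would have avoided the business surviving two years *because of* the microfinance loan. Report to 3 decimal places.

p₁ = P(outcome | exposed) = 357/650 = 0.54923
p₀ = P(outcome | unexposed) = 876/4353 = 0.20124
Under exogeneity and monotonicity, PN = (p₁ − p₀) / p₁.
PN = (0.54923 − 0.20124) / 0.54923 = 0.34799 / 0.54923 ≈ 0.6336

PN ≈ 0.634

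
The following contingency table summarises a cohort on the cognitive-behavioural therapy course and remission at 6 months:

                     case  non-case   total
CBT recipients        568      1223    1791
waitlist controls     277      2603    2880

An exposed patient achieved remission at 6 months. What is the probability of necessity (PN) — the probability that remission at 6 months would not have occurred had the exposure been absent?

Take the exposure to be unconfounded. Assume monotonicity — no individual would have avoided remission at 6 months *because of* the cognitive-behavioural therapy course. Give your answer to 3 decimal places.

PN ≈ 0.697

p₁ = P(outcome | exposed) = 568/1791 = 0.31714
p₀ = P(outcome | unexposed) = 277/2880 = 0.096181
Under exogeneity and monotonicity, PN = (p₁ − p₀)/p₁.
PN = (0.31714 − 0.096181) / 0.31714 ≈ 0.6967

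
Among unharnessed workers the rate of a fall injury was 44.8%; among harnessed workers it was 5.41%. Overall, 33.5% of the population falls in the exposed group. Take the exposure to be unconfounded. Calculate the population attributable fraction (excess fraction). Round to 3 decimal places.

PAF ≈ 0.709

p₁ = 0.448, p₀ = 0.0541.
Overall risk P(Y=1) = π·p₁ + (1−π)·p₀ = 0.335×0.448 + 0.665×0.0541 = 0.18606.
Under exogeneity, PAF = [P(Y=1) − p₀] / P(Y=1).
PAF = (0.18606 − 0.0541) / 0.18606 ≈ 0.7092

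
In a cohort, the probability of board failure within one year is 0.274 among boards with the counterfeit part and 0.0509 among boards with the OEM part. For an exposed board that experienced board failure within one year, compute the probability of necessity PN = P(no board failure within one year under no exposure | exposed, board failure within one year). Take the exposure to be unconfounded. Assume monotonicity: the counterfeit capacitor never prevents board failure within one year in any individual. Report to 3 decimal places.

Let p₁ = 0.274, p₀ = 0.0509.
Under exogeneity and monotonicity, PN = (p₁ − p₀) / p₁.
PN = (0.274 − 0.0509) / 0.274 = 0.2231 / 0.274 ≈ 0.8142

PN ≈ 0.814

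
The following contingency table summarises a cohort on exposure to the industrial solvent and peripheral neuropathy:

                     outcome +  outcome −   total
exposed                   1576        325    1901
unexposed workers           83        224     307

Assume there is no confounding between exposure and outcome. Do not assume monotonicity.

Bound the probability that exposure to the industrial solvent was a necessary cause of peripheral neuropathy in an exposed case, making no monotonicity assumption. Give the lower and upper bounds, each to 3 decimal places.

p₁ = P(outcome | exposed) = 1576/1901 = 0.82904
p₀ = P(outcome | unexposed) = 83/307 = 0.27036
Under exogeneity alone the bounds on PN are max{0,(p₁−p₀)/p₁} ≤ PN ≤ min{1,(1−p₀)/p₁}.
  lower = (p₁ − p₀)/p₁ = 0.55868 / 0.82904 ≈ 0.6739
  upper = min{1, (1 − p₀)/p₁} = 0.72964 / 0.82904 ≈ 0.8801

0.674 ≤ PN ≤ 0.880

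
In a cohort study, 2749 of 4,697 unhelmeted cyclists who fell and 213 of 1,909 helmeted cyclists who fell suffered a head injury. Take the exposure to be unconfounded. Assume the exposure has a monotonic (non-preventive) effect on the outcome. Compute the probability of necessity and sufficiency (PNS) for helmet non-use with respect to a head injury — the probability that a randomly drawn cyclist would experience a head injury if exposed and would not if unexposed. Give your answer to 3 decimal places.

p₁ = P(outcome | exposed) = 2749/4697 = 0.58527
p₀ = P(outcome | unexposed) = 213/1909 = 0.11158
Under exogeneity and monotonicity, PNS = p₁ − p₀.
PNS = 0.58527 − 0.11158 = 0.47369

PNS ≈ 0.474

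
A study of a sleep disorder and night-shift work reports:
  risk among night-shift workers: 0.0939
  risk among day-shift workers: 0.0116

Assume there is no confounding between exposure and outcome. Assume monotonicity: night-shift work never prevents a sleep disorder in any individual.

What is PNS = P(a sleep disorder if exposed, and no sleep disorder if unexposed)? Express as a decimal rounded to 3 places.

Let p₁ = 0.0939, p₀ = 0.0116.
Under exogeneity and monotonicity, PNS = p₁ − p₀.
PNS = 0.0939 − 0.0116 = 0.0823

PNS ≈ 0.082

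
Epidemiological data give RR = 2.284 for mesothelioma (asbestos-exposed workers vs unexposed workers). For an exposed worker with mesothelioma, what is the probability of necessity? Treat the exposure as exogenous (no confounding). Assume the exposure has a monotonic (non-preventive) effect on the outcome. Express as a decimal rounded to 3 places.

Under exogeneity and monotonicity, PN = (RR − 1) / RR = 1 − 1/RR.
PN = (2.284 − 1) / 2.284 = 1.284 / 2.284 ≈ 0.5622

PN ≈ 0.562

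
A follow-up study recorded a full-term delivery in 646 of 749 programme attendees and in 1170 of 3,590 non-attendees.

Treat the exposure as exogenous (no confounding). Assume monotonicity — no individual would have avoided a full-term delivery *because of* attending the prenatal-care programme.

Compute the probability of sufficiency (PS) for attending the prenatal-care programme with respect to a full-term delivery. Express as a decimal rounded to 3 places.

p₁ = P(outcome | exposed) = 646/749 = 0.86248
p₀ = P(outcome | unexposed) = 1170/3590 = 0.32591
Under exogeneity and monotonicity, PS = (p₁ − p₀) / (1 − p₀).
PS = (0.86248 − 0.32591) / (1 − 0.32591) = 0.53658 / 0.67409 ≈ 0.7960

PS ≈ 0.796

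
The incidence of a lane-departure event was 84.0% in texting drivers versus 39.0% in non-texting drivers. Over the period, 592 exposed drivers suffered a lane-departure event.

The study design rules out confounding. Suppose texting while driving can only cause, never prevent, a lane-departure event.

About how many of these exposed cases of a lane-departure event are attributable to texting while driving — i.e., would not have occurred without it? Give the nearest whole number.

about 317 cases

p₁ = 0.84, p₀ = 0.39.
PN = (p₁ − p₀)/p₁ = (0.84 − 0.39) / 0.84 ≈ 0.53571.
Attributable cases ≈ PN × (exposed cases) = 0.53571 × 592 ≈ 317.14.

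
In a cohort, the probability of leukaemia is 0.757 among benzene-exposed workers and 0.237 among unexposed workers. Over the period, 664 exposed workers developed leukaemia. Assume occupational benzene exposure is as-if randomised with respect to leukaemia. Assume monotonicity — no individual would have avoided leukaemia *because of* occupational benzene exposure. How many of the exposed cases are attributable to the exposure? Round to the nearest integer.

Let p₁ = 0.757, p₀ = 0.237.
PN = (p₁ − p₀)/p₁ = (0.757 − 0.237) / 0.757 ≈ 0.68692.
Attributable cases ≈ PN × (exposed cases) = 0.68692 × 664 ≈ 456.12.

about 456 cases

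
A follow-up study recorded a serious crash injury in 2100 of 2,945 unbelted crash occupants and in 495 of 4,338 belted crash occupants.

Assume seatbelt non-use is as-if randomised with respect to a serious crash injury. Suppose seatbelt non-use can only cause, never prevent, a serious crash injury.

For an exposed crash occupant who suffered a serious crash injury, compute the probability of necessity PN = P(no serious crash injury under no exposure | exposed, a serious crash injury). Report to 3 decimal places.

PN ≈ 0.840

p₁ = P(outcome | exposed) = 2100/2945 = 0.71307
p₀ = P(outcome | unexposed) = 495/4338 = 0.11411
Under exogeneity and monotonicity, PN = (p₁ − p₀) / p₁.
PN = (0.71307 − 0.11411) / 0.71307 = 0.59897 / 0.71307 ≈ 0.8400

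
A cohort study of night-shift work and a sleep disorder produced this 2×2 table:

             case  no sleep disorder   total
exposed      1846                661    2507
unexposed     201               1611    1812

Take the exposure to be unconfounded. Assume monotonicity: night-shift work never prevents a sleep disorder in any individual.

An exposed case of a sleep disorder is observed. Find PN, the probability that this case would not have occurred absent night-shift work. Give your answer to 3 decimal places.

p₁ = P(outcome | exposed) = 1846/2507 = 0.73634
p₀ = P(outcome | unexposed) = 201/1812 = 0.11093
Under exogeneity and monotonicity, PN = (p₁ − p₀)/p₁.
PN = (0.73634 − 0.11093) / 0.73634 ≈ 0.8494

PN ≈ 0.849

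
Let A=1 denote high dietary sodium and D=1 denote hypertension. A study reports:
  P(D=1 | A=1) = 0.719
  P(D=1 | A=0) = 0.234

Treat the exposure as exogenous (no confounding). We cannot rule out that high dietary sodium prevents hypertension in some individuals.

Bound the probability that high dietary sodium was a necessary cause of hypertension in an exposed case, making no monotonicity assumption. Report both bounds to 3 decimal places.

0.675 ≤ PN ≤ 1.000

Let p₁ = 0.719, p₀ = 0.234.
Under exogeneity alone the bounds on PN are max{0,(p₁−p₀)/p₁} ≤ PN ≤ min{1,(1−p₀)/p₁}.
  lower = (p₁ − p₀)/p₁ = 0.485 / 0.719 ≈ 0.6745
  upper = min{1, (1 − p₀)/p₁} = 0.766 / 0.719 ≈ 1.0654 → capped at 1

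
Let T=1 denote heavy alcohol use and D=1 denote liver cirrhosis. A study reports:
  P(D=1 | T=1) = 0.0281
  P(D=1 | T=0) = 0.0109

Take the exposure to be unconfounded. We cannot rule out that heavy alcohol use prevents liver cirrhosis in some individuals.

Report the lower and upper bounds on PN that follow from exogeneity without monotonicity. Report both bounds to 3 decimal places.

0.612 ≤ PN ≤ 1.000

Let p₁ = 0.0281, p₀ = 0.0109.
Under exogeneity alone the bounds on PN are max{0,(p₁−p₀)/p₁} ≤ PN ≤ min{1,(1−p₀)/p₁}.
  lower = (p₁ − p₀)/p₁ = 0.0172 / 0.0281 ≈ 0.6121
  upper = min{1, (1 − p₀)/p₁} = 0.9891 / 0.0281 ≈ 35.1993 → capped at 1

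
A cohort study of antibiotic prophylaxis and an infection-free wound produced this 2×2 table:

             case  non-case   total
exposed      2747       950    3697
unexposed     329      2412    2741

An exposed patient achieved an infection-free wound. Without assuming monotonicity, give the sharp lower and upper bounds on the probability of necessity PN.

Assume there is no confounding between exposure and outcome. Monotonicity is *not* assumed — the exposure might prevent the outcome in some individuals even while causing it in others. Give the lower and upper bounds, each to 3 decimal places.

p₁ = P(outcome | exposed) = 2747/3697 = 0.74303
p₀ = P(outcome | unexposed) = 329/2741 = 0.12003
Under exogeneity alone the bounds on PN are max{0,(p₁−p₀)/p₁} ≤ PN ≤ min{1,(1−p₀)/p₁}.
  lower = (p₁ − p₀)/p₁ = 0.62301 / 0.74303 ≈ 0.8385
  upper = min{1, (1 − p₀)/p₁} = 0.87997 / 0.74303 ≈ 1.1843 → capped at 1

0.838 ≤ PN ≤ 1.000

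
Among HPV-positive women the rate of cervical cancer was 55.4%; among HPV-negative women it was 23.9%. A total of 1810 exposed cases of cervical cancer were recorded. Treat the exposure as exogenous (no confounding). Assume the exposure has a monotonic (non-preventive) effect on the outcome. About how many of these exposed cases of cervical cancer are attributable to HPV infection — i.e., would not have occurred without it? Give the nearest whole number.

about 1029 cases

p₁ = 0.554, p₀ = 0.239.
PN = (p₁ − p₀)/p₁ = (0.554 − 0.239) / 0.554 ≈ 0.56859.
Attributable cases ≈ PN × (exposed cases) = 0.56859 × 1810 ≈ 1029.15.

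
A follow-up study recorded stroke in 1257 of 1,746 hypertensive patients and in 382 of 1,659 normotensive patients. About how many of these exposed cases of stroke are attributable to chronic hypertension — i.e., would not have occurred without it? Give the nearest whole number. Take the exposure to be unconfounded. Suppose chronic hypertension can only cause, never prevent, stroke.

p₁ = P(outcome | exposed) = 1257/1746 = 0.71993
p₀ = P(outcome | unexposed) = 382/1659 = 0.23026
PN = (p₁ − p₀)/p₁ = (0.71993 − 0.23026) / 0.71993 ≈ 0.68017.
Attributable cases ≈ PN × (exposed cases) = 0.68017 × 1257 ≈ 854.97.

about 855 cases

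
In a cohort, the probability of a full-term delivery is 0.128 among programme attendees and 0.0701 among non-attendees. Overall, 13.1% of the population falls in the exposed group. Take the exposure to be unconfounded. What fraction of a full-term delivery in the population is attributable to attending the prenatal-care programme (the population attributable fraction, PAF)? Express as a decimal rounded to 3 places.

PAF ≈ 0.098

Let p₁ = 0.128, p₀ = 0.0701.
Overall risk P(Y=1) = π·p₁ + (1−π)·p₀ = 0.131×0.128 + 0.869×0.0701 = 0.077685.
Under exogeneity, PAF = [P(Y=1) − p₀] / P(Y=1).
PAF = (0.077685 − 0.0701) / 0.077685 ≈ 0.0976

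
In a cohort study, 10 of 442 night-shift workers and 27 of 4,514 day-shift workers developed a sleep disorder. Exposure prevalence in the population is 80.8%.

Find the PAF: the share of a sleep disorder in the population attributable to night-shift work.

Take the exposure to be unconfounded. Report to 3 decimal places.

PAF ≈ 0.692

p₁ = P(outcome | exposed) = 10/442 = 0.022624
p₀ = P(outcome | unexposed) = 27/4514 = 0.0059814
Overall risk P(Y=1) = π·p₁ + (1−π)·p₀ = 0.808×0.022624 + 0.192×0.0059814 = 0.019429.
Under exogeneity, PAF = [P(Y=1) − p₀] / P(Y=1).
PAF = (0.019429 − 0.0059814) / 0.019429 ≈ 0.6921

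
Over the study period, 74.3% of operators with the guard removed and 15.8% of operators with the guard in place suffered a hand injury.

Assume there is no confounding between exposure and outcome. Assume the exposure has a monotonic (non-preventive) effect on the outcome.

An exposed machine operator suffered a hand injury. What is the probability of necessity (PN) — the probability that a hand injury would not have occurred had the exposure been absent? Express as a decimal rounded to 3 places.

p₁ = 0.743, p₀ = 0.158.
Under exogeneity and monotonicity, PN = (p₁ − p₀) / p₁.
PN = (0.743 − 0.158) / 0.743 = 0.585 / 0.743 ≈ 0.7873

PN ≈ 0.787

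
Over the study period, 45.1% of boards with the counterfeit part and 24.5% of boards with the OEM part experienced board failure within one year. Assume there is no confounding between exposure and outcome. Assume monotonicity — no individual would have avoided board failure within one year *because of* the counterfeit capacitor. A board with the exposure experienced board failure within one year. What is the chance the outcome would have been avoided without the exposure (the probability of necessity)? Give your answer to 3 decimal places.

p₁ = 0.451, p₀ = 0.245.
Under exogeneity and monotonicity, PN = (p₁ − p₀) / p₁.
PN = (0.451 − 0.245) / 0.451 = 0.206 / 0.451 ≈ 0.4568

PN ≈ 0.457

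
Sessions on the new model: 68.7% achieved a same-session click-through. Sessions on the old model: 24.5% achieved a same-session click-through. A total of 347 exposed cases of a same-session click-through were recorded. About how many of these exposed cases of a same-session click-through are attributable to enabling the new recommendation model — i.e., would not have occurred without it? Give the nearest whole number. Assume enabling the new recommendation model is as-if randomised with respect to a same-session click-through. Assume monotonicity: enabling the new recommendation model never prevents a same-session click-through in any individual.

p₁ = 0.687, p₀ = 0.245.
PN = (p₁ − p₀)/p₁ = (0.687 − 0.245) / 0.687 ≈ 0.64338.
Attributable cases ≈ PN × (exposed cases) = 0.64338 × 347 ≈ 223.25.

about 223 cases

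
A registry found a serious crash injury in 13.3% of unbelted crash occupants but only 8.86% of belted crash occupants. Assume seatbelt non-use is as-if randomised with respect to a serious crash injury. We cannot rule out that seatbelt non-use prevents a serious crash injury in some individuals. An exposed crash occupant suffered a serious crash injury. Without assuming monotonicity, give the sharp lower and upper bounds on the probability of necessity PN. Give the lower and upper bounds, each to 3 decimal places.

p₁ = 0.133, p₀ = 0.0886.
Under exogeneity alone the bounds on PN are max{0,(p₁−p₀)/p₁} ≤ PN ≤ min{1,(1−p₀)/p₁}.
  lower = (p₁ − p₀)/p₁ = 0.0444 / 0.133 ≈ 0.3338
  upper = min{1, (1 − p₀)/p₁} = 0.9114 / 0.133 ≈ 6.8526 → capped at 1

0.334 ≤ PN ≤ 1.000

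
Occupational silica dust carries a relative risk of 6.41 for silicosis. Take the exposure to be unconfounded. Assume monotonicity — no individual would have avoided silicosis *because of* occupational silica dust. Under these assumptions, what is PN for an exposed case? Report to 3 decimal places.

Under exogeneity and monotonicity, PN = (RR − 1) / RR = 1 − 1/RR.
PN = (6.41 − 1) / 6.41 = 5.41 / 6.41 ≈ 0.8440

PN ≈ 0.844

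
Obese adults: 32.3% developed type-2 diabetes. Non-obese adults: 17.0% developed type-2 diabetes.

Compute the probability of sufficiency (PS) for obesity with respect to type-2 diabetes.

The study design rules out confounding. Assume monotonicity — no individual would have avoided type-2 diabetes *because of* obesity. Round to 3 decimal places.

PS ≈ 0.184

p₁ = 0.323, p₀ = 0.17.
Under exogeneity and monotonicity, PS = (p₁ − p₀) / (1 − p₀).
PS = (0.323 − 0.17) / (1 − 0.17) = 0.153 / 0.83 ≈ 0.1843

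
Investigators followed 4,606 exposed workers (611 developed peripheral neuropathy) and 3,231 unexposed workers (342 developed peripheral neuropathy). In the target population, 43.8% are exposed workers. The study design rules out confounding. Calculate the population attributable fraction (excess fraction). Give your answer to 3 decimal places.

p₁ = P(outcome | exposed) = 611/4606 = 0.13265
p₀ = P(outcome | unexposed) = 342/3231 = 0.10585
Overall risk P(Y=1) = π·p₁ + (1−π)·p₀ = 0.438×0.13265 + 0.562×0.10585 = 0.11759.
Under exogeneity, PAF = [P(Y=1) − p₀] / P(Y=1).
PAF = (0.11759 − 0.10585) / 0.11759 ≈ 0.0998

PAF ≈ 0.100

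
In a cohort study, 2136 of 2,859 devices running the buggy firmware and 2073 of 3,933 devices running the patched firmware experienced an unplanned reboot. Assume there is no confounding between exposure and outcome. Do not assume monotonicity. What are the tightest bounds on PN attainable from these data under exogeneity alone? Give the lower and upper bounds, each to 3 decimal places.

0.295 ≤ PN ≤ 0.633

p₁ = P(outcome | exposed) = 2136/2859 = 0.74711
p₀ = P(outcome | unexposed) = 2073/3933 = 0.52708
Under exogeneity alone the bounds on PN are max{0,(p₁−p₀)/p₁} ≤ PN ≤ min{1,(1−p₀)/p₁}.
  lower = (p₁ − p₀)/p₁ = 0.22004 / 0.74711 ≈ 0.2945
  upper = min{1, (1 − p₀)/p₁} = 0.47292 / 0.74711 ≈ 0.6330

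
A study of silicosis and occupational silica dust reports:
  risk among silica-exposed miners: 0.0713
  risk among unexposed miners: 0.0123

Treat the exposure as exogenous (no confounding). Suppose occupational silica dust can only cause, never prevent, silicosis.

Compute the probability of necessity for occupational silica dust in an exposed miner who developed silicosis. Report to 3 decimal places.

PN ≈ 0.827

Let p₁ = 0.0713, p₀ = 0.0123.
Under exogeneity and monotonicity, PN = (p₁ − p₀) / p₁.
PN = (0.0713 − 0.0123) / 0.0713 = 0.059 / 0.0713 ≈ 0.8275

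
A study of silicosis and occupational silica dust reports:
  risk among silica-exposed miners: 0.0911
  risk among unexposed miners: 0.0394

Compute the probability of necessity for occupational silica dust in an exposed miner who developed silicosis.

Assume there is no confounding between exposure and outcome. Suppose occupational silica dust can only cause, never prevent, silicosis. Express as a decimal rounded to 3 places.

PN ≈ 0.568

Let p₁ = 0.0911, p₀ = 0.0394.
Under exogeneity and monotonicity, PN = (p₁ − p₀) / p₁.
PN = (0.0911 − 0.0394) / 0.0911 = 0.0517 / 0.0911 ≈ 0.5675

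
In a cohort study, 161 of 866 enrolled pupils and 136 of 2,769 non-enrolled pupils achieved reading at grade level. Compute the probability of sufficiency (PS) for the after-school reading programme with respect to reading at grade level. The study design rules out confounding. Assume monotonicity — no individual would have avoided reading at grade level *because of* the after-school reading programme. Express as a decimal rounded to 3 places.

PS ≈ 0.144

p₁ = P(outcome | exposed) = 161/866 = 0.18591
p₀ = P(outcome | unexposed) = 136/2769 = 0.049115
Under exogeneity and monotonicity, PS = (p₁ − p₀) / (1 − p₀).
PS = (0.18591 − 0.049115) / (1 − 0.049115) = 0.1368 / 0.95088 ≈ 0.1439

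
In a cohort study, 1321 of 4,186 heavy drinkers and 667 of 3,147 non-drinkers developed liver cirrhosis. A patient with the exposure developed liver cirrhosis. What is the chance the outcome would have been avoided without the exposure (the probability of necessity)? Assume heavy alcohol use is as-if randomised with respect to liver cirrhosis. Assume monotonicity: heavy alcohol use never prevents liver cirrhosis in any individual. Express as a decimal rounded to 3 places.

p₁ = P(outcome | exposed) = 1321/4186 = 0.31558
p₀ = P(outcome | unexposed) = 667/3147 = 0.21195
Under exogeneity and monotonicity, PN = (p₁ − p₀) / p₁.
PN = (0.31558 − 0.21195) / 0.31558 = 0.10363 / 0.31558 ≈ 0.3284

PN ≈ 0.328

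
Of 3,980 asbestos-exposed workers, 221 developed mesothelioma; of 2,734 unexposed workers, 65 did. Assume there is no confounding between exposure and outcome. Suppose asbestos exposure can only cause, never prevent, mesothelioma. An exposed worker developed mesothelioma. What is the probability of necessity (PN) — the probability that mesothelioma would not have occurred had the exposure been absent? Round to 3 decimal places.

PN ≈ 0.572

p₁ = P(outcome | exposed) = 221/3980 = 0.055528
p₀ = P(outcome | unexposed) = 65/2734 = 0.023775
Under exogeneity and monotonicity, PN = (p₁ − p₀) / p₁.
PN = (0.055528 − 0.023775) / 0.055528 = 0.031753 / 0.055528 ≈ 0.5718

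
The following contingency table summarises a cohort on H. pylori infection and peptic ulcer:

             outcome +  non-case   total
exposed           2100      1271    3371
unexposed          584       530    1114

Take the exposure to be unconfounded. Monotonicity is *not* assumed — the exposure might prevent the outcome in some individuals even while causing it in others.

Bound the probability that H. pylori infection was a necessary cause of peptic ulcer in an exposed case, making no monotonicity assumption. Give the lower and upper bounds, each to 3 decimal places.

p₁ = P(outcome | exposed) = 2100/3371 = 0.62296
p₀ = P(outcome | unexposed) = 584/1114 = 0.52424
Under exogeneity alone the bounds on PN are max{0,(p₁−p₀)/p₁} ≤ PN ≤ min{1,(1−p₀)/p₁}.
  lower = (p₁ − p₀)/p₁ = 0.098724 / 0.62296 ≈ 0.1585
  upper = min{1, (1 − p₀)/p₁} = 0.47576 / 0.62296 ≈ 0.7637

0.158 ≤ PN ≤ 0.764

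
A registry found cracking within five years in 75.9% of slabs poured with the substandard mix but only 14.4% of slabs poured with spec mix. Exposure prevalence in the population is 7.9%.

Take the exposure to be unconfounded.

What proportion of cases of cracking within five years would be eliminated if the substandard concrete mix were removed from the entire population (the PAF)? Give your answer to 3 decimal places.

PAF ≈ 0.252

p₁ = 0.759, p₀ = 0.144.
Overall risk P(Y=1) = π·p₁ + (1−π)·p₀ = 0.079×0.759 + 0.921×0.144 = 0.19259.
Under exogeneity, PAF = [P(Y=1) − p₀] / P(Y=1).
PAF = (0.19259 − 0.144) / 0.19259 ≈ 0.2523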